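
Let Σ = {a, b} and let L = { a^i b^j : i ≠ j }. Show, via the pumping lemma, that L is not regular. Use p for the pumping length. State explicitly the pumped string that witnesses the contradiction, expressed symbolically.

a^{p+p!} b^{p+p!}

Toward a contradiction, assume L is regular with pumping length p.
Choose w = a^p b^{p+p!}. Since p ≠ p+p!, w ∈ L; and |w| ≥ p.
By the pumping lemma, w = xyz with |xy| ≤ p and y is nonempty.
Since the first p symbols of w are all a's and |xy| ≤ p, y lies entirely in the leading a-block: y = a^k for some k with 1 ≤ k ≤ p.
Since 1 ≤ k ≤ p, k divides p!; set t = 1 + p!/k. Then xy^t z has p + (p!/k)·k = p + p! copies of a. Now the a-count equals the b-count, so i ≠ j fails. So xy^t z = a^{p+p!} b^{p+p!} ∉ L.
This contradicts the pumping lemma, so L is not regular.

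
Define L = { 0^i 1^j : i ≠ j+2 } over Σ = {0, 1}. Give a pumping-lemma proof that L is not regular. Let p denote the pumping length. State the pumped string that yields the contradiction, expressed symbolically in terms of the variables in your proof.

0^{p+p!} 1^{p+p!-2}

Assume L is regular; let p be its pumping constant.
Choose w = 0^p 1^{p+p!-2}. Since p ≠ (p+p!-2)+2 = p+p!, w ∈ L; and |w| ≥ p.
Write w = xyz as guaranteed by the lemma, with |xy| ≤ p and |y| > 0.
Because |xy| ≤ p and w begins with p copies of 0, we have y = 0^k with 1 ≤ k ≤ p.
Since 1 ≤ k ≤ p, k divides p!; set t = 1 + p!/k. Then xy^t z has p + (p!/k)·k = p + p! copies of 0. Now the 0-count is p+p! and (1-count)+2 = (p+p!-2)+2 = p+p!, so i ≠ j+2 fails. So xy^t z = 0^{p+p!} 1^{p+p!-2} ∉ L.
This contradicts the pumping lemma, so L is not regular.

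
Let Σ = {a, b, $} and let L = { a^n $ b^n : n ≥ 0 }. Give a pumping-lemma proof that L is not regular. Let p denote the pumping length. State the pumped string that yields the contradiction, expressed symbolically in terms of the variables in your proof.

a^{p+k} $ b^p

Suppose for contradiction that L is regular, and let p be the pumping length.
Take w = a^p $ b^p ∈ L with |w| = 2p+1 ≥ p.
By the pumping lemma, w = xyz with |xy| ≤ p and |y| > 0.
Since the first p symbols of w are all a's and |xy| ≤ p, y lies entirely in the leading a-block: y = a^k for some k with 1 ≤ k ≤ p.
Pump with i = 2: xy^2z = a^{p+k} $ b^p, which would require p+k = p. But k ≥ 1, so xy^2z ∉ L.
This is a contradiction; hence L is not regular.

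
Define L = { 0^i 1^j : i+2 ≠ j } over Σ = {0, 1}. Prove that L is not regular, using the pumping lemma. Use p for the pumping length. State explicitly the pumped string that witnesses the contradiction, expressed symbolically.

0^{p+p!} 1^{p+p!+2}

Suppose for contradiction that L is regular, and let p be the pumping length.
Choose w = 0^p 1^{p+p!+2}. Since p ≠ (p+p!+2)-2 = p+p!, w ∈ L; and |w| ≥ p.
The pumping lemma gives a decomposition w = xyz where |xy| ≤ p and |y| > 0.
The first p characters of w are 0's, so xy (and hence y) consists only of 0's. Write y = 0^k, 1 ≤ k ≤ p.
Since 1 ≤ k ≤ p, k divides p!; set t = 1 + p!/k. Then xy^t z has p + (p!/k)·k = p + p! copies of 0. Now the 0-count is p+p! and (1-count)-2 = (p+p!+2)-2 = p+p!, so i+2 ≠ j fails. So xy^t z = 0^{p+p!} 1^{p+p!+2} ∉ L.
This contradicts the pumping lemma, so L is not regular.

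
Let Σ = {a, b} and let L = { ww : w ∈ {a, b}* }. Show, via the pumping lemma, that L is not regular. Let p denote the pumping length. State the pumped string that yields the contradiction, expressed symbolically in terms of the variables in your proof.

Suppose for contradiction that L is regular, and let p be the pumping length.
Take w = a^p b^p a^p b^p = uu where u = a^pb^p; then w ∈ L and |w| = 4p ≥ p.
By the pumping lemma, w = xyz with |xy| ≤ p and |y| ≥ 1.
Because |xy| ≤ p and w begins with p copies of a, we have y = a^k with 1 ≤ k ≤ p.
Pump with i = 2: xy^2z = a^{p+k} b^p a^p b^p, of length 4p+k. Suppose this equals vv. The string starts with a and ends with b, so v does too; thus the boundary between the two copies of v is a b→a transition. There is exactly one such transition, at position 2p+k, so |v| = 2p+k and |vv| = 4p+2k ≠ 4p+k since k ≥ 1. So xy^2z ∉ L.
This is a contradiction; hence L is not regular.

a^{p+k} b^p a^p b^p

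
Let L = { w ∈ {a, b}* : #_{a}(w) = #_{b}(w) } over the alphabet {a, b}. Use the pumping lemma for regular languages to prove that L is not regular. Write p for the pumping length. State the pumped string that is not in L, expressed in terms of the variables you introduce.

a^{p+k} b^p

Assume L is regular; let p be its pumping constant.
Choose w = a^p b^p ∈ L with |w| = 2p ≥ p.
By the pumping lemma, w = xyz with |xy| ≤ p and y is nonempty.
Since the first p symbols of w are all a's and |xy| ≤ p, y lies entirely in the leading a-block: y = a^k for some k with 1 ≤ k ≤ p.
Pump with i = 2: xy^2z = a^{p+k} b^p has p+k occurrences of a but only p of b. Since k ≥ 1 the counts differ, so xy^2z ∉ L.
This contradicts the pumping lemma, so L is not regular.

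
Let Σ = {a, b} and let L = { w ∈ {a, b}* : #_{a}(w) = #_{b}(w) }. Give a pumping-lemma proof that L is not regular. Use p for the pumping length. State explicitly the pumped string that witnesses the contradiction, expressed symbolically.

a^{p+k} b^p

Assume L is regular. Let p be the pumping length given by the pumping lemma.
Choose w = a^p b^p ∈ L with |w| = 2p ≥ p.
By the pumping lemma, w = xyz with |xy| ≤ p and y is nonempty.
Because |xy| ≤ p and w begins with p copies of a, we have y = a^k with 1 ≤ k ≤ p.
Pump with i = 2: xy^2z = a^{p+k} b^p has p+k occurrences of a but only p of b. Since k ≥ 1 the counts differ, so xy^2z ∉ L.
This is a contradiction; hence L is not regular.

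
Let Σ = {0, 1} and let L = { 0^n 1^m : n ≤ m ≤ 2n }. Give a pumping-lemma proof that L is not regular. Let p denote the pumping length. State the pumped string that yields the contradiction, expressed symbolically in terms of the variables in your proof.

0^{p+k} 1^p

Assume L is regular; let p be its pumping constant.
Take w = 0^p 1^p ∈ L (since p ≤ p ≤ 2p), with |w| = 2p ≥ p.
The pumping lemma gives a decomposition w = xyz where |xy| ≤ p and |y| > 0.
The first p characters of w are 0's, so xy (and hence y) consists only of 0's. Write y = 0^k, 1 ≤ k ≤ p.
Pump with i = 2: xy^2z = 0^{p+k} 1^p. Now n = p+k > p = m, so the condition n ≤ m fails. Thus xy^2z ∉ L.
Contradiction. Therefore L is not regular.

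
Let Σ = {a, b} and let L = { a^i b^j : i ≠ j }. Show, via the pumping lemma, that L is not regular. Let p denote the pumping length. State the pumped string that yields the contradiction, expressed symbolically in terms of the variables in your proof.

Suppose for contradiction that L is regular, and let p be the pumping length.
Choose w = a^p b^{p+p!}. Since p ≠ p+p!, w ∈ L; and |w| ≥ p.
The pumping lemma gives a decomposition w = xyz where |xy| ≤ p and |y| > 0.
Since the first p symbols of w are all a's and |xy| ≤ p, y lies entirely in the leading a-block: y = a^k for some k with 1 ≤ k ≤ p.
Since 1 ≤ k ≤ p, k divides p!; set t = 1 + p!/k. Then xy^t z has p + (p!/k)·k = p + p! copies of a. Now the a-count equals the b-count, so i ≠ j fails. So xy^t z = a^{p+p!} b^{p+p!} ∉ L.
Contradiction. Therefore L is not regular.

a^{p+p!} b^{p+p!}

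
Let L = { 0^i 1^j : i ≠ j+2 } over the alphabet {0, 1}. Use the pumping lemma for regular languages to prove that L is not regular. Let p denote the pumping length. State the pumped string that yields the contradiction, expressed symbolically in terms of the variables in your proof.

Suppose for contradiction that L is regular, and let p be the pumping length.
Choose w = 0^p 1^{p+p!-2}. Since p ≠ (p+p!-2)+2 = p+p!, w ∈ L; and |w| ≥ p.
Write w = xyz as guaranteed by the lemma, with |xy| ≤ p and |y| ≥ 1.
Because |xy| ≤ p and w begins with p copies of 0, we have y = 0^k with 1 ≤ k ≤ p.
Since 1 ≤ k ≤ p, k divides p!; set t = 1 + p!/k. Then xy^t z has p + (p!/k)·k = p + p! copies of 0. Now the 0-count is p+p! and (1-count)+2 = (p+p!-2)+2 = p+p!, so i ≠ j+2 fails. So xy^t z = 0^{p+p!} 1^{p+p!-2} ∉ L.
This contradicts the pumping lemma, so L is not regular.

0^{p+p!} 1^{p+p!-2}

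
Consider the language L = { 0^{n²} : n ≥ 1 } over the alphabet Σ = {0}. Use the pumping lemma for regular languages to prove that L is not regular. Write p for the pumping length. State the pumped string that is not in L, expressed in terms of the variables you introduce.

Toward a contradiction, assume L is regular with pumping length p.
Take w = 0^{p²} ∈ L with |w| = p² ≥ p.
By the pumping lemma, w = xyz with |xy| ≤ p and |y| ≥ 1.
Then y = 0^k for some k with 1 ≤ k ≤ p.
Pump with i = 2: xy^2z = 0^{p²+k}. Since 1 ≤ k ≤ p, p² < p²+k ≤ p²+p < (p+1)², so p²+k lies strictly between consecutive squares and is not a perfect square. So xy^2z ∉ L.
This contradicts the pumping lemma, so L is not regular.

0^{p²+k}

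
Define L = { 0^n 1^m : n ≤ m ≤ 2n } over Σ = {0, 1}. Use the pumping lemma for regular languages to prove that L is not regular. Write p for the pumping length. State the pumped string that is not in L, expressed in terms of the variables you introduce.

0^{p+k} 1^p

Assume L is regular. Let p be the pumping length given by the pumping lemma.
Take w = 0^p 1^p ∈ L (since p ≤ p ≤ 2p), with |w| = 2p ≥ p.
Write w = xyz as guaranteed by the lemma, with |xy| ≤ p and y is nonempty.
The first p characters of w are 0's, so xy (and hence y) consists only of 0's. Write y = 0^k, 1 ≤ k ≤ p.
Pump with i = 2: xy^2z = 0^{p+k} 1^p. Now n = p+k > p = m, so the condition n ≤ m fails. Thus xy^2z ∉ L.
Contradiction. Therefore L is not regular.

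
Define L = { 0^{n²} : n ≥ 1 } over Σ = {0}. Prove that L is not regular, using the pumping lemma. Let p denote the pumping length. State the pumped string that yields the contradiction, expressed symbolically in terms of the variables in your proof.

0^{p²+k}

Suppose for contradiction that L is regular, and let p be the pumping length.
Take w = 0^{p²} ∈ L with |w| = p² ≥ p.
Write w = xyz as guaranteed by the lemma, with |xy| ≤ p and |y| > 0.
Then y = 0^k for some k with 1 ≤ k ≤ p.
Pump with i = 2: xy^2z = 0^{p²+k}. Since 1 ≤ k ≤ p, p² < p²+k ≤ p²+p < (p+1)², so p²+k lies strictly between consecutive squares and is not a perfect square. So xy^2z ∉ L.
This is a contradiction; hence L is not regular.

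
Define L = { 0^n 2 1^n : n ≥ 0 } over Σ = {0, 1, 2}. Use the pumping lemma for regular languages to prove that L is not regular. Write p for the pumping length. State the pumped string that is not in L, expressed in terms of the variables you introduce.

0^{p+k} 2 1^p

Assume L is regular. Let p be the pumping length given by the pumping lemma.
Take w = 0^p 2 1^p ∈ L with |w| = 2p+1 ≥ p.
By the pumping lemma, w = xyz with |xy| ≤ p and y is nonempty.
Since the first p symbols of w are all 0's and |xy| ≤ p, y lies entirely in the leading 0-block: y = 0^k for some k with 1 ≤ k ≤ p.
Pump with i = 2: xy^2z = 0^{p+k} 2 1^p, which would require p+k = p. But k ≥ 1, so xy^2z ∉ L.
This contradicts the pumping lemma, so L is not regular.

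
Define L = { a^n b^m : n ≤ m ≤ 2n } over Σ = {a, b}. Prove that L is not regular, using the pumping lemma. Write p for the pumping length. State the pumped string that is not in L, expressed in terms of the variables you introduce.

a^{p+k} b^p

Suppose for contradiction that L is regular, and let p be the pumping length.
Take w = a^p b^p ∈ L (since p ≤ p ≤ 2p), with |w| = 2p ≥ p.
By the pumping lemma, w = xyz with |xy| ≤ p and y is nonempty.
The first p characters of w are a's, so xy (and hence y) consists only of a's. Write y = a^k, 1 ≤ k ≤ p.
Pump with i = 2: xy^2z = a^{p+k} b^p. Now n = p+k > p = m, so the condition n ≤ m fails. Thus xy^2z ∉ L.
This contradicts the pumping lemma, so L is not regular.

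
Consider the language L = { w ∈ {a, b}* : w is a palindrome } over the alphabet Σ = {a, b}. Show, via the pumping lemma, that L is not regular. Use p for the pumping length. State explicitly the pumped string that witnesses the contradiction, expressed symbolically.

Toward a contradiction, assume L is regular with pumping length p.
Take w = a^p b a^p, a palindrome of length 2p+1 ≥ p.
Write w = xyz as guaranteed by the lemma, with |xy| ≤ p and |y| ≥ 1.
Because |xy| ≤ p and w begins with p copies of a, we have y = a^k with 1 ≤ k ≤ p.
Pump with i = 2: xy^2z = a^{p+k} b a^p. Its reverse is a^p b a^{p+k}, which differs from xy^2z since k ≥ 1. So xy^2z is not a palindrome and xy^2z ∉ L.
Contradiction. Therefore L is not regular.

a^{p+k} b a^p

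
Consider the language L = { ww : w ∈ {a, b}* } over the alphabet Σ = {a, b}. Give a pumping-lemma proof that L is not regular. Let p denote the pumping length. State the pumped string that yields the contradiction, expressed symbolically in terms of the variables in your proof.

a^{p+k} b^p a^p b^p

Suppose for contradiction that L is regular, and let p be the pumping length.
Take w = a^p b^p a^p b^p = uu where u = a^pb^p; then w ∈ L and |w| = 4p ≥ p.
Write w = xyz as guaranteed by the lemma, with |xy| ≤ p and |y| > 0.
Since the first p symbols of w are all a's and |xy| ≤ p, y lies entirely in the leading a-block: y = a^k for some k with 1 ≤ k ≤ p.
Pump with i = 2: xy^2z = a^{p+k} b^p a^p b^p, of length 4p+k. Suppose this equals vv. The string starts with a and ends with b, so v does too; thus the boundary between the two copies of v is a b→a transition. There is exactly one such transition, at position 2p+k, so |v| = 2p+k and |vv| = 4p+2k ≠ 4p+k since k ≥ 1. So xy^2z ∉ L.
Contradiction. Therefore L is not regular.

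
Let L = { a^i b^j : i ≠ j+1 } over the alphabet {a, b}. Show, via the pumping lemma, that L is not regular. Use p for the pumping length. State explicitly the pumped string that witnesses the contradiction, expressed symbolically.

a^{p+p!} b^{p+p!-1}

Assume L is regular. Let p be the pumping length given by the pumping lemma.
Choose w = a^p b^{p+p!-1}. Since p ≠ (p+p!-1)+1 = p+p!, w ∈ L; and |w| ≥ p.
The pumping lemma gives a decomposition w = xyz where |xy| ≤ p and |y| ≥ 1.
The first p characters of w are a's, so xy (and hence y) consists only of a's. Write y = a^k, 1 ≤ k ≤ p.
Since 1 ≤ k ≤ p, k divides p!; set t = 1 + p!/k. Then xy^t z has p + (p!/k)·k = p + p! copies of a. Now the a-count is p+p! and (b-count)+1 = (p+p!-1)+1 = p+p!, so i ≠ j+1 fails. So xy^t z = a^{p+p!} b^{p+p!-1} ∉ L.
This is a contradiction; hence L is not regular.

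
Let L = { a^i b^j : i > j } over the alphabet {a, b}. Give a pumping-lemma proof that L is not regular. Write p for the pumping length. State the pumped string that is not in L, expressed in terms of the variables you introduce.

Assume L is regular. Let p be the pumping length given by the pumping lemma.
Choose w = a^{p+1} b^p ∈ L, with |w| = 2p+1 ≥ p.
Write w = xyz as guaranteed by the lemma, with |xy| ≤ p and |y| > 0.
Since the first p symbols of w are all a's and |xy| ≤ p, y lies entirely in the leading a-block: y = a^k for some k with 1 ≤ k ≤ p.
Consider xy^0z = xz = a^{p+1-k} b^p. Since k ≥ 1, the a-count p+1-k is at most p, so i > j fails; thus xz ∉ L.
This contradicts the pumping lemma, so L is not regular.

a^{p+1-k} b^p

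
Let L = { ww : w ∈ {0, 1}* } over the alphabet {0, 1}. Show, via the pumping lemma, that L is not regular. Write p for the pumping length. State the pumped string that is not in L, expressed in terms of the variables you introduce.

Toward a contradiction, assume L is regular with pumping length p.
Take w = 0^p 1^p 0^p 1^p = uu where u = 0^p1^p; then w ∈ L and |w| = 4p ≥ p.
Write w = xyz as guaranteed by the lemma, with |xy| ≤ p and y is nonempty.
The first p characters of w are 0's, so xy (and hence y) consists only of 0's. Write y = 0^k, 1 ≤ k ≤ p.
Pump with i = 2: xy^2z = 0^{p+k} 1^p 0^p 1^p, of length 4p+k. Suppose this equals vv. The string starts with 0 and ends with 1, so v does too; thus the boundary between the two copies of v is a 1→0 transition. There is exactly one such transition, at position 2p+k, so |v| = 2p+k and |vv| = 4p+2k ≠ 4p+k since k ≥ 1. So xy^2z ∉ L.
This contradicts the pumping lemma, so L is not regular.

0^{p+k} 1^p 0^p 1^p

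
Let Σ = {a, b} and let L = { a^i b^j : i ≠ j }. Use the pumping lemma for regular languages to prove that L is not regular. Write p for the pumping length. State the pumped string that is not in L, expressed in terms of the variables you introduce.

a^{p+p!} b^{p+p!}

Toward a contradiction, assume L is regular with pumping length p.
Choose w = a^p b^{p+p!}. Since p ≠ p+p!, w ∈ L; and |w| ≥ p.
Write w = xyz as guaranteed by the lemma, with |xy| ≤ p and |y| ≥ 1.
Since the first p symbols of w are all a's and |xy| ≤ p, y lies entirely in the leading a-block: y = a^k for some k with 1 ≤ k ≤ p.
Since 1 ≤ k ≤ p, k divides p!; set t = 1 + p!/k. Then xy^t z has p + (p!/k)·k = p + p! copies of a. Now the a-count equals the b-count, so i ≠ j fails. So xy^t z = a^{p+p!} b^{p+p!} ∉ L.
This is a contradiction; hence L is not regular.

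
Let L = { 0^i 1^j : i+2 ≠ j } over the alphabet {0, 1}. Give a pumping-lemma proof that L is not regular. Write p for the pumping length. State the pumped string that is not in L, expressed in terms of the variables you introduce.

0^{p+p!} 1^{p+p!+2}

Suppose for contradiction that L is regular, and let p be the pumping length.
Choose w = 0^p 1^{p+p!+2}. Since p ≠ (p+p!+2)-2 = p+p!, w ∈ L; and |w| ≥ p.
By the pumping lemma, w = xyz with |xy| ≤ p and y is nonempty.
Because |xy| ≤ p and w begins with p copies of 0, we have y = 0^k with 1 ≤ k ≤ p.
Since 1 ≤ k ≤ p, k divides p!; set t = 1 + p!/k. Then xy^t z has p + (p!/k)·k = p + p! copies of 0. Now the 0-count is p+p! and (1-count)-2 = (p+p!+2)-2 = p+p!, so i+2 ≠ j fails. So xy^t z = 0^{p+p!} 1^{p+p!+2} ∉ L.
This contradicts the pumping lemma, so L is not regular.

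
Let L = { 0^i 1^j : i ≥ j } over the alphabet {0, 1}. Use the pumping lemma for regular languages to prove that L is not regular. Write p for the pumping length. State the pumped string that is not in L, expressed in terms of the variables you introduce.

Suppose for contradiction that L is regular, and let p be the pumping length.
Choose w = 0^p 1^p ∈ L, with |w| = 2p ≥ p.
Write w = xyz as guaranteed by the lemma, with |xy| ≤ p and |y| ≥ 1.
Because |xy| ≤ p and w begins with p copies of 0, we have y = 0^k with 1 ≤ k ≤ p.
Consider xy^0z = xz = 0^{p-k} 1^p. Since k ≥ 1, the 0-count p-k is less than p, so i ≥ j fails; thus xz ∉ L.
Contradiction. Therefore L is not regular.

0^{p-k} 1^p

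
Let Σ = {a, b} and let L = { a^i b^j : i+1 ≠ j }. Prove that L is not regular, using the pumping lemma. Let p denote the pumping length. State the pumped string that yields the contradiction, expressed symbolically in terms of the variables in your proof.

a^{p+p!} b^{p+p!+1}

Suppose for contradiction that L is regular, and let p be the pumping length.
Choose w = a^p b^{p+p!+1}. Since p ≠ (p+p!+1)-1 = p+p!, w ∈ L; and |w| ≥ p.
By the pumping lemma, w = xyz with |xy| ≤ p and y is nonempty.
Since the first p symbols of w are all a's and |xy| ≤ p, y lies entirely in the leading a-block: y = a^k for some k with 1 ≤ k ≤ p.
Since 1 ≤ k ≤ p, k divides p!; set t = 1 + p!/k. Then xy^t z has p + (p!/k)·k = p + p! copies of a. Now the a-count is p+p! and (b-count)-1 = (p+p!+1)-1 = p+p!, so i+1 ≠ j fails. So xy^t z = a^{p+p!} b^{p+p!+1} ∉ L.
This is a contradiction; hence L is not regular.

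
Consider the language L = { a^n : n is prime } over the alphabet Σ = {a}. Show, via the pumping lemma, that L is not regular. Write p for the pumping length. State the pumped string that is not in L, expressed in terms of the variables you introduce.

Assume L is regular; let p be its pumping constant.
Let q be a prime with q ≥ p+2 (infinitely many primes exist), and take w = a^q ∈ L with |w| = q ≥ p.
The pumping lemma gives a decomposition w = xyz where |xy| ≤ p and |y| > 0.
Then y = a^k for some k with 1 ≤ k ≤ p.
Since 1 ≤ k ≤ p, |xz| = q-k. Pump with i = q+1: |xy^{q+1}z| = (q-k)+(q+1)k = q+qk = q(1+k), which is composite (both factors ≥ 2). So xy^{q+1}z = a^{q(1+k)} ∉ L.
This is a contradiction; hence L is not regular.

a^{q(1+k)}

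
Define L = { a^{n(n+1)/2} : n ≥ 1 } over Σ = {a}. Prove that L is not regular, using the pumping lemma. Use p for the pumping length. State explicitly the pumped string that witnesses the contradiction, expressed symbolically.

Suppose for contradiction that L is regular, and let p be the pumping length.
Take w = a^{p(p+1)/2} ∈ L with |w| = p(p+1)/2 ≥ p.
Write w = xyz as guaranteed by the lemma, with |xy| ≤ p and |y| ≥ 1.
Then y = a^k for some k with 1 ≤ k ≤ p.
Pump with i = 2: xy^2z = a^{p(p+1)/2+k}. Since 1 ≤ k ≤ p, p(p+1)/2 < p(p+1)/2+k ≤ p(p+1)/2+p < (p+1)(p+2)/2, so p(p+1)/2+k is strictly between consecutive triangular numbers. So xy^2z ∉ L.
This contradicts the pumping lemma, so L is not regular.

a^{p(p+1)/2+k}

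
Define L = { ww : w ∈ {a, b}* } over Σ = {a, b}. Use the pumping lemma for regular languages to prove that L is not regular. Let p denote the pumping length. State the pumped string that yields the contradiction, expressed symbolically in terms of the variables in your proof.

Assume L is regular; let p be its pumping constant.
Take w = a^p b^p a^p b^p = uu where u = a^pb^p; then w ∈ L and |w| = 4p ≥ p.
The pumping lemma gives a decomposition w = xyz where |xy| ≤ p and |y| > 0.
Because |xy| ≤ p and w begins with p copies of a, we have y = a^k with 1 ≤ k ≤ p.
Pump with i = 2: xy^2z = a^{p+k} b^p a^p b^p, of length 4p+k. Suppose this equals vv. The string starts with a and ends with b, so v does too; thus the boundary between the two copies of v is a b→a transition. There is exactly one such transition, at position 2p+k, so |v| = 2p+k and |vv| = 4p+2k ≠ 4p+k since k ≥ 1. So xy^2z ∉ L.
Contradiction. Therefore L is not regular.

a^{p+k} b^p a^p b^p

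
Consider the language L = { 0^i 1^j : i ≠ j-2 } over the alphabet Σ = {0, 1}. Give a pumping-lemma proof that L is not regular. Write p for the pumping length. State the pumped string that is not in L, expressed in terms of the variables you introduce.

0^{p+p!} 1^{p+p!+2}

Suppose for contradiction that L is regular, and let p be the pumping length.
Choose w = 0^p 1^{p+p!+2}. Since p ≠ (p+p!+2)-2 = p+p!, w ∈ L; and |w| ≥ p.
The pumping lemma gives a decomposition w = xyz where |xy| ≤ p and y is nonempty.
Because |xy| ≤ p and w begins with p copies of 0, we have y = 0^k with 1 ≤ k ≤ p.
Since 1 ≤ k ≤ p, k divides p!; set t = 1 + p!/k. Then xy^t z has p + (p!/k)·k = p + p! copies of 0. Now the 0-count is p+p! and (1-count)-2 = (p+p!+2)-2 = p+p!, so i ≠ j-2 fails. So xy^t z = 0^{p+p!} 1^{p+p!+2} ∉ L.
Contradiction. Therefore L is not regular.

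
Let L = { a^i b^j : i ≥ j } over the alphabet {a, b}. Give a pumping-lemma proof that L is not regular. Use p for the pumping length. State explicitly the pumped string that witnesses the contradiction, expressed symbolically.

a^{p-k} b^p

Assume L is regular; let p be its pumping constant.
Choose w = a^p b^p ∈ L, with |w| = 2p ≥ p.
Write w = xyz as guaranteed by the lemma, with |xy| ≤ p and |y| ≥ 1.
Because |xy| ≤ p and w begins with p copies of a, we have y = a^k with 1 ≤ k ≤ p.
Consider xy^0z = xz = a^{p-k} b^p. Since k ≥ 1, the a-count p-k is less than p, so i ≥ j fails; thus xz ∉ L.
This contradicts the pumping lemma, so L is not regular.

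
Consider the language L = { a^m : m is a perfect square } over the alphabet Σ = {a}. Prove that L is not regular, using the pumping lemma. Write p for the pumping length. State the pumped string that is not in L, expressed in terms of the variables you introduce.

a^{p²+k}

Suppose for contradiction that L is regular, and let p be the pumping length.
Take w = a^{p²} ∈ L with |w| = p² ≥ p.
The pumping lemma gives a decomposition w = xyz where |xy| ≤ p and |y| ≥ 1.
Then y = a^k for some k with 1 ≤ k ≤ p.
Pump with i = 2: xy^2z = a^{p²+k}. Since 1 ≤ k ≤ p, p² < p²+k ≤ p²+p < (p+1)², so p²+k lies strictly between consecutive squares and is not a perfect square. So xy^2z ∉ L.
This is a contradiction; hence L is not regular.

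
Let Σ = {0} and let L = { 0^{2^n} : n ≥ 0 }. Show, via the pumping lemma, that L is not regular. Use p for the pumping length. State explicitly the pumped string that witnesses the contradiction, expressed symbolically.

0^{2^p+k}

Toward a contradiction, assume L is regular with pumping length p.
Take w = 0^{2^p} ∈ L with |w| = 2^p ≥ p.
Write w = xyz as guaranteed by the lemma, with |xy| ≤ p and |y| > 0.
Then y = 0^k for some k with 1 ≤ k ≤ p.
Pump with i = 2: xy^2z = 0^{2^p+k}. Since 1 ≤ k ≤ p < 2^p, we have 2^p < 2^p+k < 2^{p+1}, so 2^p+k is not a power of 2. So xy^2z ∉ L.
Contradiction. Therefore L is not regular.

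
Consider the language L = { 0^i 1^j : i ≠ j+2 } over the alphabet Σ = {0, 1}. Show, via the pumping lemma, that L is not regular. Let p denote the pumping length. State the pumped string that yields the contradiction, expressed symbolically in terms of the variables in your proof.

Assume L is regular. Let p be the pumping length given by the pumping lemma.
Choose w = 0^p 1^{p+p!-2}. Since p ≠ (p+p!-2)+2 = p+p!, w ∈ L; and |w| ≥ p.
Write w = xyz as guaranteed by the lemma, with |xy| ≤ p and y is nonempty.
Because |xy| ≤ p and w begins with p copies of 0, we have y = 0^k with 1 ≤ k ≤ p.
Since 1 ≤ k ≤ p, k divides p!; set t = 1 + p!/k. Then xy^t z has p + (p!/k)·k = p + p! copies of 0. Now the 0-count is p+p! and (1-count)+2 = (p+p!-2)+2 = p+p!, so i ≠ j+2 fails. So xy^t z = 0^{p+p!} 1^{p+p!-2} ∉ L.
Contradiction. Therefore L is not regular.

0^{p+p!} 1^{p+p!-2}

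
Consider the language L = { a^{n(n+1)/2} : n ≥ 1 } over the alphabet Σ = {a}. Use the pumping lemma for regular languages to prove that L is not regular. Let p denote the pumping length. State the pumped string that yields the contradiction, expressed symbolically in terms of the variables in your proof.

Suppose for contradiction that L is regular, and let p be the pumping length.
Take w = a^{p(p+1)/2} ∈ L with |w| = p(p+1)/2 ≥ p.
Write w = xyz as guaranteed by the lemma, with |xy| ≤ p and |y| ≥ 1.
Then y = a^k for some k with 1 ≤ k ≤ p.
Pump with i = 2: xy^2z = a^{p(p+1)/2+k}. Since 1 ≤ k ≤ p, p(p+1)/2 < p(p+1)/2+k ≤ p(p+1)/2+p < (p+1)(p+2)/2, so p(p+1)/2+k is strictly between consecutive triangular numbers. So xy^2z ∉ L.
Contradiction. Therefore L is not regular.

a^{p(p+1)/2+k}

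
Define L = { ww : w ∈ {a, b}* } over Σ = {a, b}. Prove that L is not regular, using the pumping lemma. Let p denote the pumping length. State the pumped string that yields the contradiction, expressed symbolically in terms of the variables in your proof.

Assume L is regular. Let p be the pumping length given by the pumping lemma.
Take w = a^p b^p a^p b^p = uu where u = a^pb^p; then w ∈ L and |w| = 4p ≥ p.
By the pumping lemma, w = xyz with |xy| ≤ p and |y| ≥ 1.
Because |xy| ≤ p and w begins with p copies of a, we have y = a^k with 1 ≤ k ≤ p.
Pump with i = 2: xy^2z = a^{p+k} b^p a^p b^p, of length 4p+k. Suppose this equals vv. The string starts with a and ends with b, so v does too; thus the boundary between the two copies of v is a b→a transition. There is exactly one such transition, at position 2p+k, so |v| = 2p+k and |vv| = 4p+2k ≠ 4p+k since k ≥ 1. So xy^2z ∉ L.
Contradiction. Therefore L is not regular.

a^{p+k} b^p a^p b^p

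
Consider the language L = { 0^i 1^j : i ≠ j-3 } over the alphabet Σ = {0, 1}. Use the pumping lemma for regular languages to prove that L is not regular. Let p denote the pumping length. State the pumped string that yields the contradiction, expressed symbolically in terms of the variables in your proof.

0^{p+p!} 1^{p+p!+3}

Toward a contradiction, assume L is regular with pumping length p.
Choose w = 0^p 1^{p+p!+3}. Since p ≠ (p+p!+3)-3 = p+p!, w ∈ L; and |w| ≥ p.
The pumping lemma gives a decomposition w = xyz where |xy| ≤ p and |y| > 0.
Since the first p symbols of w are all 0's and |xy| ≤ p, y lies entirely in the leading 0-block: y = 0^k for some k with 1 ≤ k ≤ p.
Since 1 ≤ k ≤ p, k divides p!; set t = 1 + p!/k. Then xy^t z has p + (p!/k)·k = p + p! copies of 0. Now the 0-count is p+p! and (1-count)-3 = (p+p!+3)-3 = p+p!, so i ≠ j-3 fails. So xy^t z = 0^{p+p!} 1^{p+p!+3} ∉ L.
This is a contradiction; hence L is not regular.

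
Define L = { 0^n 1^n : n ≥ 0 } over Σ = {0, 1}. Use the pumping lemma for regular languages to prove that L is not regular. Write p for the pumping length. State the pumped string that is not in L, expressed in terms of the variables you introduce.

0^{p+k} 1^p

Toward a contradiction, assume L is regular with pumping length p.
Let w = 0^p 1^p ∈ L; note |w| = 2p ≥ p.
Write w = xyz as guaranteed by the lemma, with |xy| ≤ p and y is nonempty.
Because |xy| ≤ p and w begins with p copies of 0, we have y = 0^k with 1 ≤ k ≤ p.
Pump with i = 2: xy^2z = 0^{p+k} 1^p. For this to lie in L we would need p = p+k, which forces k = 0. But k ≥ 1, so xy^2z ∉ L.
Contradiction. Therefore L is not regular.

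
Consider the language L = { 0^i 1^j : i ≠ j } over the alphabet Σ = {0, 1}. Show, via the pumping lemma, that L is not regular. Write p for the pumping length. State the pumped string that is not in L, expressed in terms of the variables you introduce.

0^{p+p!} 1^{p+p!}

Assume L is regular; let p be its pumping constant.
Choose w = 0^p 1^{p+p!}. Since p ≠ p+p!, w ∈ L; and |w| ≥ p.
The pumping lemma gives a decomposition w = xyz where |xy| ≤ p and y is nonempty.
Since the first p symbols of w are all 0's and |xy| ≤ p, y lies entirely in the leading 0-block: y = 0^k for some k with 1 ≤ k ≤ p.
Since 1 ≤ k ≤ p, k divides p!; set t = 1 + p!/k. Then xy^t z has p + (p!/k)·k = p + p! copies of 0. Now the 0-count equals the 1-count, so i ≠ j fails. So xy^t z = 0^{p+p!} 1^{p+p!} ∉ L.
Contradiction. Therefore L is not regular.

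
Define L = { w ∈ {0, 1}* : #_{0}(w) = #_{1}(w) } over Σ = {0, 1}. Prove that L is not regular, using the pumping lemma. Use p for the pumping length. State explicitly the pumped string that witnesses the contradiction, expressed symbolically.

Toward a contradiction, assume L is regular with pumping length p.
Choose w = 0^p 1^p ∈ L with |w| = 2p ≥ p.
Write w = xyz as guaranteed by the lemma, with |xy| ≤ p and |y| > 0.
Because |xy| ≤ p and w begins with p copies of 0, we have y = 0^k with 1 ≤ k ≤ p.
Pump with i = 2: xy^2z = 0^{p+k} 1^p has p+k occurrences of 0 but only p of 1. Since k ≥ 1 the counts differ, so xy^2z ∉ L.
This contradicts the pumping lemma, so L is not regular.

0^{p+k} 1^p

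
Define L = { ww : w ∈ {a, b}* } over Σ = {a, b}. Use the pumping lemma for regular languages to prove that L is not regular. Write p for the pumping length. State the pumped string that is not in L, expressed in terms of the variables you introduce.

Assume L is regular; let p be its pumping constant.
Take w = a^p b^p a^p b^p = uu where u = a^pb^p; then w ∈ L and |w| = 4p ≥ p.
Write w = xyz as guaranteed by the lemma, with |xy| ≤ p and |y| ≥ 1.
The first p characters of w are a's, so xy (and hence y) consists only of a's. Write y = a^k, 1 ≤ k ≤ p.
Pump with i = 2: xy^2z = a^{p+k} b^p a^p b^p, of length 4p+k. Suppose this equals vv. The string starts with a and ends with b, so v does too; thus the boundary between the two copies of v is a b→a transition. There is exactly one such transition, at position 2p+k, so |v| = 2p+k and |vv| = 4p+2k ≠ 4p+k since k ≥ 1. So xy^2z ∉ L.
Contradiction. Therefore L is not regular.

a^{p+k} b^p a^p b^p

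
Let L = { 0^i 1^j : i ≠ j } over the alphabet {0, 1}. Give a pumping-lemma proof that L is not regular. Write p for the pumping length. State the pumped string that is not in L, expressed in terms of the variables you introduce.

0^{p+p!} 1^{p+p!}

Suppose for contradiction that L is regular, and let p be the pumping length.
Choose w = 0^p 1^{p+p!}. Since p ≠ p+p!, w ∈ L; and |w| ≥ p.
Write w = xyz as guaranteed by the lemma, with |xy| ≤ p and |y| ≥ 1.
Because |xy| ≤ p and w begins with p copies of 0, we have y = 0^k with 1 ≤ k ≤ p.
Since 1 ≤ k ≤ p, k divides p!; set t = 1 + p!/k. Then xy^t z has p + (p!/k)·k = p + p! copies of 0. Now the 0-count equals the 1-count, so i ≠ j fails. So xy^t z = 0^{p+p!} 1^{p+p!} ∉ L.
This contradicts the pumping lemma, so L is not regular.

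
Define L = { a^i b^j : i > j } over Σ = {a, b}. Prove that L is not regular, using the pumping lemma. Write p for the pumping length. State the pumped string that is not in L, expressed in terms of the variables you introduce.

Suppose for contradiction that L is regular, and let p be the pumping length.
Choose w = a^{p+1} b^p ∈ L, with |w| = 2p+1 ≥ p.
Write w = xyz as guaranteed by the lemma, with |xy| ≤ p and |y| ≥ 1.
Because |xy| ≤ p and w begins with p copies of a, we have y = a^k with 1 ≤ k ≤ p.
Consider xy^0z = xz = a^{p+1-k} b^p. Since k ≥ 1, the a-count p+1-k is at most p, so i > j fails; thus xz ∉ L.
This contradicts the pumping lemma, so L is not regular.

a^{p+1-k} b^p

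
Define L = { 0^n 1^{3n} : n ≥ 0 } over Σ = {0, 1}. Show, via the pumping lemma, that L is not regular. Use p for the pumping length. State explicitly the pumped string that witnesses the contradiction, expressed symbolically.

Assume L is regular. Let p be the pumping length given by the pumping lemma.
Choose w = 0^p 1^{3p}, which is in L with |w| = 4p ≥ p.
By the pumping lemma, w = xyz with |xy| ≤ p and y is nonempty.
Since the first p symbols of w are all 0's and |xy| ≤ p, y lies entirely in the leading 0-block: y = 0^k for some k with 1 ≤ k ≤ p.
Pump with i = 2: xy^2z = 0^{p+k} 1^{3p}. For this to lie in L we would need 3p = 3(p+k), which forces k = 0. But k ≥ 1, so xy^2z ∉ L.
Contradiction. Therefore L is not regular.

0^{p+k} 1^{3p}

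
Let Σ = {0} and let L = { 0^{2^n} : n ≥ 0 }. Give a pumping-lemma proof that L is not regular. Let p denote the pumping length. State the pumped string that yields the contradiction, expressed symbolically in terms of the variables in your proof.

Assume L is regular. Let p be the pumping length given by the pumping lemma.
Take w = 0^{2^p} ∈ L with |w| = 2^p ≥ p.
By the pumping lemma, w = xyz with |xy| ≤ p and |y| ≥ 1.
Then y = 0^k for some k with 1 ≤ k ≤ p.
Pump with i = 2: xy^2z = 0^{2^p+k}. Since 1 ≤ k ≤ p < 2^p, we have 2^p < 2^p+k < 2^{p+1}, so 2^p+k is not a power of 2. So xy^2z ∉ L.
Contradiction. Therefore L is not regular.

0^{2^p+k}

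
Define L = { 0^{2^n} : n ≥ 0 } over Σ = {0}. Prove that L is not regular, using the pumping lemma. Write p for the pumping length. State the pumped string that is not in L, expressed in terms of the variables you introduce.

0^{2^p+k}

Assume L is regular; let p be its pumping constant.
Take w = 0^{2^p} ∈ L with |w| = 2^p ≥ p.
The pumping lemma gives a decomposition w = xyz where |xy| ≤ p and |y| > 0.
Then y = 0^k for some k with 1 ≤ k ≤ p.
Pump with i = 2: xy^2z = 0^{2^p+k}. Since 1 ≤ k ≤ p < 2^p, we have 2^p < 2^p+k < 2^{p+1}, so 2^p+k is not a power of 2. So xy^2z ∉ L.
This contradicts the pumping lemma, so L is not regular.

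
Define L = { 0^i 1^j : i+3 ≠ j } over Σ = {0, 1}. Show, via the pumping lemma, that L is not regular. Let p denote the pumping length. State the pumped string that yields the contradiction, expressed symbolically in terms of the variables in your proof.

Assume L is regular; let p be its pumping constant.
Choose w = 0^p 1^{p+p!+3}. Since p ≠ (p+p!+3)-3 = p+p!, w ∈ L; and |w| ≥ p.
Write w = xyz as guaranteed by the lemma, with |xy| ≤ p and |y| ≥ 1.
Because |xy| ≤ p and w begins with p copies of 0, we have y = 0^k with 1 ≤ k ≤ p.
Since 1 ≤ k ≤ p, k divides p!; set t = 1 + p!/k. Then xy^t z has p + (p!/k)·k = p + p! copies of 0. Now the 0-count is p+p! and (1-count)-3 = (p+p!+3)-3 = p+p!, so i+3 ≠ j fails. So xy^t z = 0^{p+p!} 1^{p+p!+3} ∉ L.
Contradiction. Therefore L is not regular.

0^{p+p!} 1^{p+p!+3}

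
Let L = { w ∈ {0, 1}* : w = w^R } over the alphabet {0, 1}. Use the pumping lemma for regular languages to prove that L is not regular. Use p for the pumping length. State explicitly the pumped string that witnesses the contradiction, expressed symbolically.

0^{p+k} 1 0^p

Assume L is regular; let p be its pumping constant.
Take w = 0^p 1 0^p, a palindrome of length 2p+1 ≥ p.
By the pumping lemma, w = xyz with |xy| ≤ p and y is nonempty.
Since the first p symbols of w are all 0's and |xy| ≤ p, y lies entirely in the leading 0-block: y = 0^k for some k with 1 ≤ k ≤ p.
Pump with i = 2: xy^2z = 0^{p+k} 1 0^p. Its reverse is 0^p 1 0^{p+k}, which differs from xy^2z since k ≥ 1. So xy^2z is not a palindrome and xy^2z ∉ L.
This is a contradiction; hence L is not regular.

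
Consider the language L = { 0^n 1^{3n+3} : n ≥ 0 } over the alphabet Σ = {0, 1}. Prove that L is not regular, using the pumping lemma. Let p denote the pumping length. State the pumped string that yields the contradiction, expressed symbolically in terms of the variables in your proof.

Assume L is regular. Let p be the pumping length given by the pumping lemma.
Choose w = 0^p 1^{3p+3}, which is in L with |w| = 4p+3 ≥ p.
Write w = xyz as guaranteed by the lemma, with |xy| ≤ p and |y| > 0.
Because |xy| ≤ p and w begins with p copies of 0, we have y = 0^k with 1 ≤ k ≤ p.
Pump with i = 2: xy^2z = 0^{p+k} 1^{3p+3}. For this to lie in L we would need 3p+3 = 3(p+k)+3, which forces k = 0. But k ≥ 1, so xy^2z ∉ L.
This contradicts the pumping lemma, so L is not regular.

0^{p+k} 1^{3p+3}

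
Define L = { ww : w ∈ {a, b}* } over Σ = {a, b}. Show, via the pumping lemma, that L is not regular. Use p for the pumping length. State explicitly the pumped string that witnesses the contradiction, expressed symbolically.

a^{p+k} b^p a^p b^p

Assume L is regular. Let p be the pumping length given by the pumping lemma.
Take w = a^p b^p a^p b^p = uu where u = a^pb^p; then w ∈ L and |w| = 4p ≥ p.
By the pumping lemma, w = xyz with |xy| ≤ p and |y| ≥ 1.
Because |xy| ≤ p and w begins with p copies of a, we have y = a^k with 1 ≤ k ≤ p.
Pump with i = 2: xy^2z = a^{p+k} b^p a^p b^p, of length 4p+k. Suppose this equals vv. The string starts with a and ends with b, so v does too; thus the boundary between the two copies of v is a b→a transition. There is exactly one such transition, at position 2p+k, so |v| = 2p+k and |vv| = 4p+2k ≠ 4p+k since k ≥ 1. So xy^2z ∉ L.
This contradicts the pumping lemma, so L is not regular.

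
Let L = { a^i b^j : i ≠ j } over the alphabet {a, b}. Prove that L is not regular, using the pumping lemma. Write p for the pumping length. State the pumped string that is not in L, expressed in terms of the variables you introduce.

Toward a contradiction, assume L is regular with pumping length p.
Choose w = a^p b^{p+p!}. Since p ≠ p+p!, w ∈ L; and |w| ≥ p.
The pumping lemma gives a decomposition w = xyz where |xy| ≤ p and |y| > 0.
Because |xy| ≤ p and w begins with p copies of a, we have y = a^k with 1 ≤ k ≤ p.
Since 1 ≤ k ≤ p, k divides p!; set t = 1 + p!/k. Then xy^t z has p + (p!/k)·k = p + p! copies of a. Now the a-count equals the b-count, so i ≠ j fails. So xy^t z = a^{p+p!} b^{p+p!} ∉ L.
This contradicts the pumping lemma, so L is not regular.

a^{p+p!} b^{p+p!}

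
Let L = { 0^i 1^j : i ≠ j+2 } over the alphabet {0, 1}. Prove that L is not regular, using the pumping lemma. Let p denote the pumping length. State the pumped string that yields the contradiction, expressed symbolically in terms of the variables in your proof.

0^{p+p!} 1^{p+p!-2}

Suppose for contradiction that L is regular, and let p be the pumping length.
Choose w = 0^p 1^{p+p!-2}. Since p ≠ (p+p!-2)+2 = p+p!, w ∈ L; and |w| ≥ p.
Write w = xyz as guaranteed by the lemma, with |xy| ≤ p and y is nonempty.
Because |xy| ≤ p and w begins with p copies of 0, we have y = 0^k with 1 ≤ k ≤ p.
Since 1 ≤ k ≤ p, k divides p!; set t = 1 + p!/k. Then xy^t z has p + (p!/k)·k = p + p! copies of 0. Now the 0-count is p+p! and (1-count)+2 = (p+p!-2)+2 = p+p!, so i ≠ j+2 fails. So xy^t z = 0^{p+p!} 1^{p+p!-2} ∉ L.
Contradiction. Therefore L is not regular.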